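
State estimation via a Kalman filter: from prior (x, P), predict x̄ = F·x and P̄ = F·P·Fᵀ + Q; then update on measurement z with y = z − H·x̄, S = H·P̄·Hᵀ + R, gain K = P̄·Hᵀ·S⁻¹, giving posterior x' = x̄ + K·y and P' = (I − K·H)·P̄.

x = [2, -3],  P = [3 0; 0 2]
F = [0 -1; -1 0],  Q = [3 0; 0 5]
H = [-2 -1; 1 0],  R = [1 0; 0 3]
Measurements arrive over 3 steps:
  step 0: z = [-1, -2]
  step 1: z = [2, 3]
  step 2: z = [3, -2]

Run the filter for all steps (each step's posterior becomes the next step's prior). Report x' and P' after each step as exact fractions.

step 0: x̄ = F·x = [3, -2]
step 0: P̄ = F·P·Fᵀ + Q = [5 0; 0 8]
step 0: y = z − H·x̄ = [3, -5]
step 0: S = H·P̄·Hᵀ + R = [29 -10; -10 8]
step 0: K = P̄·Hᵀ·S⁻¹ = [-5/22 15/44; -16/33 -20/33]
step 0: x' = x̄ + K·y = [27/44, -14/33]
step 0: P' = (I − K·H)·P̄ = [45/44 -20/11; -20/11 136/33]
step 1: x̄ = F·x = [14/33, -27/44]
step 1: P̄ = F·P·Fᵀ + Q = [235/33 -20/11; -20/11 265/44]
step 1: y = z − H·x̄ = [295/132, 85/33]
step 1: S = H·P̄·Hᵀ + R = [3727/132 -410/33; -410/33 334/33]
step 1: K = P̄·Hᵀ·S⁻¹ = [-820/2891 2055/5782; -3085/8673 -5345/8673]
step 1: x' = x̄ + K·y = [583/826, -3712/1239]
step 1: P' = (I − K·H)·P̄ = [6165/5782 -5345/2891; -5345/2891 35155/8673]
step 2: x̄ = F·x = [3712/1239, -583/826]
step 2: P̄ = F·P·Fᵀ + Q = [61174/8673 -5345/2891; -5345/2891 35075/5782]
step 2: y = z − H·x̄ = [20533/2478, -6190/1239]
step 2: S = H·P̄·Hᵀ + R = [483683/17346 -106313/8673; -106313/8673 87193/8673]
step 2: K = P̄·Hᵀ·S⁻¹ = [-212626/752099 268416/752099; -806155/2256297 -1397870/2256297]
step 2: x' = x̄ + K·y = [-849579/752099, -1288706/2256297]
step 2: P' = (I − K·H)·P̄ = [805248/752099 -1397870/752099; -1397870/752099 9193375/2256297]

step 0: x' = [27/44, -14/33], P' = [45/44 -20/11; -20/11 136/33]
step 1: x' = [583/826, -3712/1239], P' = [6165/5782 -5345/2891; -5345/2891 35155/8673]
step 2: x' = [-849579/752099, -1288706/2256297], P' = [805248/752099 -1397870/752099; -1397870/752099 9193375/2256297]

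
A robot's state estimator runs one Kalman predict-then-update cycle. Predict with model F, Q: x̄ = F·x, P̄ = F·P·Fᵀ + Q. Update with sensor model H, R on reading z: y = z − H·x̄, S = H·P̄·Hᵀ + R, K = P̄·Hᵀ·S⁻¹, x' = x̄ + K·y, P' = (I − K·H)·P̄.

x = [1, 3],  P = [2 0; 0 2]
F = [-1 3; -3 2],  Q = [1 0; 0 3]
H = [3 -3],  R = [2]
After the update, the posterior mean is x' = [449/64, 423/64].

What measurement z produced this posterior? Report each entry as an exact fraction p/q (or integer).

x̄ = F·x = [8, 3]
P̄ = F·P·Fᵀ + Q = [21 18; 18 29]
S = H·P̄·Hᵀ + R = [128]
K = P̄·Hᵀ·S⁻¹ = [9/128; -33/128]
x' − x̄ = [-63/64, 231/64] = K·y
y = (KᵀK)⁻¹·Kᵀ·(x' − x̄) = [-14]
z = y + H·x̄ = [-14] + [15] = [1]

z = [1]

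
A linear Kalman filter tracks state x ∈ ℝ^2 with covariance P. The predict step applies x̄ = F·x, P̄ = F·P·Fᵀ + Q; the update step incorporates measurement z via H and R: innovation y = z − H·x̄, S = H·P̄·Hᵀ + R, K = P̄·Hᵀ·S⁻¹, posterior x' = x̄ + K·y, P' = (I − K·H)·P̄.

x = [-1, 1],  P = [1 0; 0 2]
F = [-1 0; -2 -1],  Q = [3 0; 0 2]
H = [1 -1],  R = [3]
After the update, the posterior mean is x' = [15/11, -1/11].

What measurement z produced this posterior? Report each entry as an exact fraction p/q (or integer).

x̄ = F·x = [1, 1]
P̄ = F·P·Fᵀ + Q = [4 2; 2 8]
S = H·P̄·Hᵀ + R = [11]
K = P̄·Hᵀ·S⁻¹ = [2/11; -6/11]
x' − x̄ = [4/11, -12/11] = K·y
y = (KᵀK)⁻¹·Kᵀ·(x' − x̄) = [2]
z = y + H·x̄ = [2] + [0] = [2]

z = [2]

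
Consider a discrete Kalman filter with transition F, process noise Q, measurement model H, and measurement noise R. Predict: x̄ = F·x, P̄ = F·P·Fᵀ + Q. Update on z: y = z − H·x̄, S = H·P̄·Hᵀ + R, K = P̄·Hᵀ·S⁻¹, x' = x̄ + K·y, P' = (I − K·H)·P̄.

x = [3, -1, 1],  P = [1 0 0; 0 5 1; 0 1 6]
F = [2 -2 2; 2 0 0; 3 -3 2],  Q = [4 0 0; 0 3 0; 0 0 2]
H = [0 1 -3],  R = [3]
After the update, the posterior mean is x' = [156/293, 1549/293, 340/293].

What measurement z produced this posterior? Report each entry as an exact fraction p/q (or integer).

x̄ = F·x = [10, 6, 14]
P̄ = F·P·Fᵀ + Q = [44 4 50; 4 7 6; 50 6 68]
S = H·P̄·Hᵀ + R = [586]
K = P̄·Hᵀ·S⁻¹ = [-73/293; -11/586; -99/293]
x' − x̄ = [-2774/293, -209/293, -3762/293] = K·y
y = (KᵀK)⁻¹·Kᵀ·(x' − x̄) = [38]
z = y + H·x̄ = [38] + [-36] = [2]

z = [2]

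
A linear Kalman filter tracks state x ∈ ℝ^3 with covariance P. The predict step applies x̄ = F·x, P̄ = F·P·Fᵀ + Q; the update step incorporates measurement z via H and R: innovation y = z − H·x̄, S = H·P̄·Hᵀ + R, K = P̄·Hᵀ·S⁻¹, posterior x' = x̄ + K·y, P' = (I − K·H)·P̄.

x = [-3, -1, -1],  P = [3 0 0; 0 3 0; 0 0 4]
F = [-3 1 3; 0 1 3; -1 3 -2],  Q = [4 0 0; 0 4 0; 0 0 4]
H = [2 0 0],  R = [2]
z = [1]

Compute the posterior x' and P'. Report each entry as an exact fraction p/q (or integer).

x̄ = F·x = [5, -4, 2]
P̄ = F·P·Fᵀ + Q = [70 39 -6; 39 43 -15; -6 -15 50]
y = z − H·x̄ = [-9]
S = H·P̄·Hᵀ + R = [282]
K = P̄·Hᵀ·S⁻¹ = [70/141; 13/47; -2/47]
x' = x̄ + K·y = [25/47, -305/47, 112/47]
P' = (I − K·H)·P̄ = [70/141 13/47 -2/47; 13/47 1007/47 -549/47; -2/47 -549/47 2326/47]

x' = [25/47, -305/47, 112/47]
P' = [70/141 13/47 -2/47; 13/47 1007/47 -549/47; -2/47 -549/47 2326/47]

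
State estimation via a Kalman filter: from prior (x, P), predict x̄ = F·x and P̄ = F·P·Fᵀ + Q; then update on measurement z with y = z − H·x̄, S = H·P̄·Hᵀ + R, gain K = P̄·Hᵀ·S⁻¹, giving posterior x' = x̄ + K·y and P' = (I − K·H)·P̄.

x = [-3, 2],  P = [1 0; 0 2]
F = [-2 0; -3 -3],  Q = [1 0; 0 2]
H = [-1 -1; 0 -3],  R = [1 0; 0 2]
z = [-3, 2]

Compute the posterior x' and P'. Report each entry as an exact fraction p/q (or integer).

x' = [5397/1336, -483/668]
P' = [1209/1336 -103/668; -103/668 69/334]

x̄ = F·x = [6, 3]
P̄ = F·P·Fᵀ + Q = [5 6; 6 29]
y = z − H·x̄ = [6, 11]
S = H·P̄·Hᵀ + R = [47 105; 105 263]
K = P̄·Hᵀ·S⁻¹ = [-1003/1336 309/1336; -35/668 -207/668]
x' = x̄ + K·y = [5397/1336, -483/668]
P' = (I − K·H)·P̄ = [1209/1336 -103/668; -103/668 69/334]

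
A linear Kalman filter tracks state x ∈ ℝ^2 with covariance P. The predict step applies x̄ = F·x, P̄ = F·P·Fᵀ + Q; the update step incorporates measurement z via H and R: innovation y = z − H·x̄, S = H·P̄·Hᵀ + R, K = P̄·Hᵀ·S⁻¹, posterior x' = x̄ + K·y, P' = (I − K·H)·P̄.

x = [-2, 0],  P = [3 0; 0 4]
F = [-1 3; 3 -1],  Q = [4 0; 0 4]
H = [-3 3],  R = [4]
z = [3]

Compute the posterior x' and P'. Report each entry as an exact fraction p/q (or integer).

x̄ = F·x = [2, -6]
P̄ = F·P·Fᵀ + Q = [43 -21; -21 35]
y = z − H·x̄ = [27]
S = H·P̄·Hᵀ + R = [1084]
K = P̄·Hᵀ·S⁻¹ = [-48/271; 42/271]
x' = x̄ + K·y = [-754/271, -492/271]
P' = (I − K·H)·P̄ = [2437/271 2373/271; 2373/271 2429/271]

x' = [-754/271, -492/271]
P' = [2437/271 2373/271; 2373/271 2429/271]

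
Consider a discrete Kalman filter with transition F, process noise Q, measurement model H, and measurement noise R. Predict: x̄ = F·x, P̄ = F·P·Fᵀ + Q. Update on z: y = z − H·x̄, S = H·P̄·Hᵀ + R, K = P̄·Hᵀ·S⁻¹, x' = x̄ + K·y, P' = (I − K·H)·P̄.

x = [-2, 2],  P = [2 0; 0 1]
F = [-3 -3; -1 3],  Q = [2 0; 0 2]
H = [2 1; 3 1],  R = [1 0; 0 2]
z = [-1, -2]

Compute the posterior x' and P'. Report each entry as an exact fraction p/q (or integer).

x̄ = F·x = [0, 8]
P̄ = F·P·Fᵀ + Q = [29 -3; -3 13]
y = z − H·x̄ = [-9, -10]
S = H·P̄·Hᵀ + R = [118 172; 172 258]
K = P̄·Hᵀ·S⁻¹ = [-3/10 113/215; 13/10 -183/215]
x' = x̄ + K·y = [-1099/430, 2069/430]
P' = (I − K·H)·P̄ = [581/430 -1291/430; -1291/430 3141/430]

x' = [-1099/430, 2069/430]
P' = [581/430 -1291/430; -1291/430 3141/430]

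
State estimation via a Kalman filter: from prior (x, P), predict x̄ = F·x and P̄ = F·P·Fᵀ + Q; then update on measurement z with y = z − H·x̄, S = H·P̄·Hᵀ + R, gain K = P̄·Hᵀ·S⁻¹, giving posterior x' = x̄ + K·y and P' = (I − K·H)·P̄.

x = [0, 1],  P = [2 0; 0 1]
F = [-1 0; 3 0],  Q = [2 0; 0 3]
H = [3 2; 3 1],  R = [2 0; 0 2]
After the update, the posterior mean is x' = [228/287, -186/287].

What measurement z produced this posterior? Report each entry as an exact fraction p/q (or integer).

x̄ = F·x = [0, 0]
P̄ = F·P·Fᵀ + Q = [4 -6; -6 21]
S = H·P̄·Hᵀ + R = [50 24; 24 23]
K = P̄·Hᵀ·S⁻¹ = [-72/287 150/287; 240/287 -213/287]
x' − x̄ = [228/287, -186/287] = K·y
y = (KᵀK)⁻¹·Kᵀ·(x' − x̄) = [1, 2]
z = y + H·x̄ = [1, 2] + [0, 0] = [1, 2]

z = [1, 2]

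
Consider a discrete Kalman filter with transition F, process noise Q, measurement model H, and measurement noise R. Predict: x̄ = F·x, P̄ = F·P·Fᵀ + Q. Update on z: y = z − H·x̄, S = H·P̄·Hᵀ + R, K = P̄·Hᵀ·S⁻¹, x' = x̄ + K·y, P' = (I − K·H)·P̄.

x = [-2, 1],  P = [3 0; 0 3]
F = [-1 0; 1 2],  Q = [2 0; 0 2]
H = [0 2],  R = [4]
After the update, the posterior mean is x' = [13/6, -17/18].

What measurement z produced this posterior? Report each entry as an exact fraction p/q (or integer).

x̄ = F·x = [2, 0]
P̄ = F·P·Fᵀ + Q = [5 -3; -3 17]
S = H·P̄·Hᵀ + R = [72]
K = P̄·Hᵀ·S⁻¹ = [-1/12; 17/36]
x' − x̄ = [1/6, -17/18] = K·y
y = (KᵀK)⁻¹·Kᵀ·(x' − x̄) = [-2]
z = y + H·x̄ = [-2] + [0] = [-2]

z = [-2]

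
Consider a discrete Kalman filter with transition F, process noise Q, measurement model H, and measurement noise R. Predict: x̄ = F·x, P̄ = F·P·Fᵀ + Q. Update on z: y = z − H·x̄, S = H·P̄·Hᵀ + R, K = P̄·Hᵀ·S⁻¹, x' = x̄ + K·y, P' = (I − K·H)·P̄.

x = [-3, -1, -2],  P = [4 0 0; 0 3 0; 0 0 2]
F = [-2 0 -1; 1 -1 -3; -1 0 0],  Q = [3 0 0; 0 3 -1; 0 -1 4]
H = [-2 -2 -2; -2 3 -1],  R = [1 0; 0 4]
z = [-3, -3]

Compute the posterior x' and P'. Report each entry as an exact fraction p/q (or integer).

x̄ = F·x = [8, 4, 3]
P̄ = F·P·Fᵀ + Q = [21 -2 8; -2 28 -5; 8 -5 8]
y = z − H·x̄ = [27, 4]
S = H·P̄·Hᵀ + R = [237 4; 4 434]
K = P̄·Hᵀ·S⁻¹ = [-11606/51421 -6528/51421; -9300/51421 22209/102842; -4696/51421 -9155/102842]
x' = x̄ + K·y = [71894/51421, -998/51421, 9161/51421]
P' = (I − K·H)·P̄ = [87549/51421 16810/51421 -98556/51421; 16810/51421 32939/102842 -57259/102842; -98556/51421 -57259/102842 259067/102842]

x' = [71894/51421, -998/51421, 9161/51421]
P' = [87549/51421 16810/51421 -98556/51421; 16810/51421 32939/102842 -57259/102842; -98556/51421 -57259/102842 259067/102842]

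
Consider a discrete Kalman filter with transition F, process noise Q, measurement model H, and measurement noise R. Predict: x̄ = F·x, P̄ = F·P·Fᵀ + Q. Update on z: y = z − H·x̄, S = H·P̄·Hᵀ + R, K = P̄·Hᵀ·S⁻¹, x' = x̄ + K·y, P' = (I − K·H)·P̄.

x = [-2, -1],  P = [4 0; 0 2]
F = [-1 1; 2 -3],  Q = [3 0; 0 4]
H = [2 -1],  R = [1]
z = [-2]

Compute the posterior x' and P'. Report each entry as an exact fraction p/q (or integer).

x' = [-29/131, 199/131]
P' = [155/131 278/131; 278/131 622/131]

x̄ = F·x = [1, -1]
P̄ = F·P·Fᵀ + Q = [9 -14; -14 38]
y = z − H·x̄ = [-5]
S = H·P̄·Hᵀ + R = [131]
K = P̄·Hᵀ·S⁻¹ = [32/131; -66/131]
x' = x̄ + K·y = [-29/131, 199/131]
P' = (I − K·H)·P̄ = [155/131 278/131; 278/131 622/131]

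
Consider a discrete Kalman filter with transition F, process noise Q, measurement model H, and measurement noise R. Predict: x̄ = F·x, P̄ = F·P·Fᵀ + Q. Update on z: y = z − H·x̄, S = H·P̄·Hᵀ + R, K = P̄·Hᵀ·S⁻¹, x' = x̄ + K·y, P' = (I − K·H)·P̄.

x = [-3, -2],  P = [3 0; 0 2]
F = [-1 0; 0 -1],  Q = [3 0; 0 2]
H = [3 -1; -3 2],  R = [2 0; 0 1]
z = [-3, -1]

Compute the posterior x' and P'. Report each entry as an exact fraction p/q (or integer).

x̄ = F·x = [3, 2]
P̄ = F·P·Fᵀ + Q = [6 0; 0 4]
y = z − H·x̄ = [-10, 4]
S = H·P̄·Hᵀ + R = [60 -62; -62 71]
K = P̄·Hᵀ·S⁻¹ = [81/208 9/104; 53/104 29/52]
x' = x̄ + K·y = [-57/104, -45/52]
P' = (I − K·H)·P̄ = [57/104 45/52; 45/52 41/26]

x' = [-57/104, -45/52]
P' = [57/104 45/52; 45/52 41/26]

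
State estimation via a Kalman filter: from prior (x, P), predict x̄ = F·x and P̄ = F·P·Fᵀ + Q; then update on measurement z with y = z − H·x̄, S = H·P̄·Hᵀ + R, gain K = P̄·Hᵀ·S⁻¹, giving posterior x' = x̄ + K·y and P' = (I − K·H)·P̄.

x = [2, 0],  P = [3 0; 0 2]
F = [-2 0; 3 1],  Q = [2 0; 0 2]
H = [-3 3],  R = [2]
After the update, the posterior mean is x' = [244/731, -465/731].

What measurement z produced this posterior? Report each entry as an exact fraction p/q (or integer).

x̄ = F·x = [-4, 6]
P̄ = F·P·Fᵀ + Q = [14 -18; -18 31]
S = H·P̄·Hᵀ + R = [731]
K = P̄·Hᵀ·S⁻¹ = [-96/731; 147/731]
x' − x̄ = [3168/731, -4851/731] = K·y
y = (KᵀK)⁻¹·Kᵀ·(x' − x̄) = [-33]
z = y + H·x̄ = [-33] + [30] = [-3]

z = [-3]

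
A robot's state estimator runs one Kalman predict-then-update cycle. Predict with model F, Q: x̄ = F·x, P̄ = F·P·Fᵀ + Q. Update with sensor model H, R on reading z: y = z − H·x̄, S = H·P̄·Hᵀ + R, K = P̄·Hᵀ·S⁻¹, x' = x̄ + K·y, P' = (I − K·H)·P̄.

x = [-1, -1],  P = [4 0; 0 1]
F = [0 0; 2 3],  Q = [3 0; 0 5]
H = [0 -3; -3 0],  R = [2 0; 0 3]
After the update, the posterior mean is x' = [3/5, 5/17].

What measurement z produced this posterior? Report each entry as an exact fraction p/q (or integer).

x̄ = F·x = [0, -5]
P̄ = F·P·Fᵀ + Q = [3 0; 0 30]
S = H·P̄·Hᵀ + R = [272 0; 0 30]
K = P̄·Hᵀ·S⁻¹ = [0 -3/10; -45/136 0]
x' − x̄ = [3/5, 90/17] = K·y
y = (KᵀK)⁻¹·Kᵀ·(x' − x̄) = [-16, -2]
z = y + H·x̄ = [-16, -2] + [15, 0] = [-1, -2]

z = [-1, -2]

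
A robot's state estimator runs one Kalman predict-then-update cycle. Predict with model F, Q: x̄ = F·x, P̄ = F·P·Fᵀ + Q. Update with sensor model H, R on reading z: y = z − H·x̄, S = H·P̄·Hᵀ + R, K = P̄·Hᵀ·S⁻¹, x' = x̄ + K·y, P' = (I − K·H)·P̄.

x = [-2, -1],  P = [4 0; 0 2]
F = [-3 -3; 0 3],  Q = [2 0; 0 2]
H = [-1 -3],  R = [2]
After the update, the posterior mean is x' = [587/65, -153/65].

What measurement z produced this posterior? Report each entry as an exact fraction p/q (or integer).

z = [-2]

x̄ = F·x = [9, -3]
P̄ = F·P·Fᵀ + Q = [56 -18; -18 20]
S = H·P̄·Hᵀ + R = [130]
K = P̄·Hᵀ·S⁻¹ = [-1/65; -21/65]
x' − x̄ = [2/65, 42/65] = K·y
y = (KᵀK)⁻¹·Kᵀ·(x' − x̄) = [-2]
z = y + H·x̄ = [-2] + [0] = [-2]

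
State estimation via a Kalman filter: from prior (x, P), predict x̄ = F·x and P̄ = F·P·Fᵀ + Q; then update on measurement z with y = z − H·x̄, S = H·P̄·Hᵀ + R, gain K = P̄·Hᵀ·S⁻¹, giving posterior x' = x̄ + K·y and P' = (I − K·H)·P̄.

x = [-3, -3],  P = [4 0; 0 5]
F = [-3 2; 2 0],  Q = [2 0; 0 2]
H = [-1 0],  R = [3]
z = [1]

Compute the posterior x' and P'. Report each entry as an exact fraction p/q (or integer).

x̄ = F·x = [3, -6]
P̄ = F·P·Fᵀ + Q = [58 -24; -24 18]
y = z − H·x̄ = [4]
S = H·P̄·Hᵀ + R = [61]
K = P̄·Hᵀ·S⁻¹ = [-58/61; 24/61]
x' = x̄ + K·y = [-49/61, -270/61]
P' = (I − K·H)·P̄ = [174/61 -72/61; -72/61 522/61]

x' = [-49/61, -270/61]
P' = [174/61 -72/61; -72/61 522/61]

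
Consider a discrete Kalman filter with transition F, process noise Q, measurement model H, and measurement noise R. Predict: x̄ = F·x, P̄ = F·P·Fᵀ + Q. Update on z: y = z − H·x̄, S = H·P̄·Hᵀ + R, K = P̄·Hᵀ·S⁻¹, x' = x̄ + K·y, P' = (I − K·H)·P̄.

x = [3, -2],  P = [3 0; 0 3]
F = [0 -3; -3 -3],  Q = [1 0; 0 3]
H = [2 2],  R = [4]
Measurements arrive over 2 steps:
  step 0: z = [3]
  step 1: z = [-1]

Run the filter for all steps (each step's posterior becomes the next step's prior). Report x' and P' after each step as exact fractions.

step 0: x̄ = F·x = [6, -3]
step 0: P̄ = F·P·Fᵀ + Q = [28 27; 27 57]
step 0: y = z − H·x̄ = [-3]
step 0: S = H·P̄·Hᵀ + R = [560]
step 0: K = P̄·Hᵀ·S⁻¹ = [11/56; 3/10]
step 0: x' = x̄ + K·y = [303/56, -39/10]
step 0: P' = (I − K·H)·P̄ = [179/28 -6; -6 33/5]
step 1: x̄ = F·x = [117/10, -1269/280]
step 1: P̄ = F·P·Fᵀ + Q = [302/5 27/5; 27/5 1671/140]
step 1: y = z − H·x̄ = [-2147/140]
step 1: S = H·P̄·Hᵀ + R = [11779/35]
step 1: K = P̄·Hᵀ·S⁻¹ = [4606/11779; 2427/23558]
step 1: x' = x̄ + K·y = [67178/11779, -71994/11779]
step 1: P' = (I − K·H)·P̄ = [105302/11779 -96090/11779; -96090/11779 98517/11779]

step 0: x' = [303/56, -39/10], P' = [179/28 -6; -6 33/5]
step 1: x' = [67178/11779, -71994/11779], P' = [105302/11779 -96090/11779; -96090/11779 98517/11779]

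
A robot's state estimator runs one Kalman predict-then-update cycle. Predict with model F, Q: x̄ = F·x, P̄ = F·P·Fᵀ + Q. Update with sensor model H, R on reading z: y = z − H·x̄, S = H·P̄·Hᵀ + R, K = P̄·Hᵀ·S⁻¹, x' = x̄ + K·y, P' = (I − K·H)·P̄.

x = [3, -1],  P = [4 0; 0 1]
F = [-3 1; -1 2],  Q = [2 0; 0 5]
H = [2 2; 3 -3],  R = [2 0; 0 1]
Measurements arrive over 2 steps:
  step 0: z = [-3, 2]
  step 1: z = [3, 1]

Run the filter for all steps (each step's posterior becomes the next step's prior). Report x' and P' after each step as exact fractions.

step 0: x' = [-10394/22769, -25363/22769], P' = [3460/22769 2191/22769; 2191/22769 3434/22769]
step 1: x' = [23679791/27959456, 1000077/1997104], P' = [4021125/27959456 179871/1997104; 179871/1997104 145587/998552]

step 0: x̄ = F·x = [-10, -5]
step 0: P̄ = F·P·Fᵀ + Q = [39 14; 14 13]
step 0: y = z − H·x̄ = [27, 17]
step 0: S = H·P̄·Hᵀ + R = [322 156; 156 217]
step 0: K = P̄·Hᵀ·S⁻¹ = [5651/22769 3807/22769; 5625/22769 -3729/22769]
step 0: x' = x̄ + K·y = [-10394/22769, -25363/22769]
step 0: P' = (I − K·H)·P̄ = [3460/22769 2191/22769; 2191/22769 3434/22769]
step 1: x̄ = F·x = [5819/22769, -40332/22769]
step 1: P̄ = F·P·Fᵀ + Q = [66966/22769 1911/22769; 1911/22769 122277/22769]
step 1: y = z − H·x̄ = [137333/22769, -115684/22769]
step 1: S = H·P̄·Hᵀ + R = [817798/22769 -331866/22769; -331866/22769 1691558/22769]
step 1: K = P̄·Hᵀ·S⁻¹ = [6539319/27959456 4508793/27959456; 471045/1997104 -333909/1997104]
step 1: x' = x̄ + K·y = [23679791/27959456, 1000077/1997104]
step 1: P' = (I − K·H)·P̄ = [4021125/27959456 179871/1997104; 179871/1997104 145587/998552]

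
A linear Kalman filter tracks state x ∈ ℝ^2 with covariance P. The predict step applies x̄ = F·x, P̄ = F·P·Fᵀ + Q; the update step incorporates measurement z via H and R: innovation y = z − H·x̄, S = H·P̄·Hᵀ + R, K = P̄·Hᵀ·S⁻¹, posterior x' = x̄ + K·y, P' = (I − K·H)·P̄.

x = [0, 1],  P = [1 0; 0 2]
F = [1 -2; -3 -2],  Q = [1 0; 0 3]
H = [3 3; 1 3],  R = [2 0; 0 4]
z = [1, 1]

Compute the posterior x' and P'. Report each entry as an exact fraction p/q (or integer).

x̄ = F·x = [-2, -2]
P̄ = F·P·Fᵀ + Q = [10 5; 5 20]
y = z − H·x̄ = [13, 9]
S = H·P̄·Hᵀ + R = [362 270; 270 224]
K = P̄·Hᵀ·S⁻¹ = [1665/4094 -775/2047; -375/4094 820/2047]
x' = x̄ + K·y = [-493/4094, 1697/4094]
P' = (I − K·H)·P̄ = [4765/4094 -3655/4094; -3655/4094 3405/4094]

x' = [-493/4094, 1697/4094]
P' = [4765/4094 -3655/4094; -3655/4094 3405/4094]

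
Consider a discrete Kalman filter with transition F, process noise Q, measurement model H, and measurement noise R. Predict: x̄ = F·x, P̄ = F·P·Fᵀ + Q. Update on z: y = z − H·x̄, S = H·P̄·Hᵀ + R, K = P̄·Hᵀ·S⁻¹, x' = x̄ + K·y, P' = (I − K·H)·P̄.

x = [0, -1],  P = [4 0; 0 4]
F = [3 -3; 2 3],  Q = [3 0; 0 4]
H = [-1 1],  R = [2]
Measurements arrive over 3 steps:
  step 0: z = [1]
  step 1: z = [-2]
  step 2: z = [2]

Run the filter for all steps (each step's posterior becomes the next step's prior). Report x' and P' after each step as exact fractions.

step 0: x̄ = F·x = [3, -3]
step 0: P̄ = F·P·Fᵀ + Q = [75 -12; -12 56]
step 0: y = z − H·x̄ = [7]
step 0: S = H·P̄·Hᵀ + R = [157]
step 0: K = P̄·Hᵀ·S⁻¹ = [-87/157; 68/157]
step 0: x' = x̄ + K·y = [-138/157, 5/157]
step 0: P' = (I − K·H)·P̄ = [4206/157 4032/157; 4032/157 4168/157]
step 1: x̄ = F·x = [-429/157, -261/157]
step 1: P̄ = F·P·Fᵀ + Q = [3261/157 -180/157; -180/157 103348/157]
step 1: y = z − H·x̄ = [-482/157]
step 1: S = H·P̄·Hᵀ + R = [107283/157]
step 1: K = P̄·Hᵀ·S⁻¹ = [-1147/35761; 103528/107283]
step 1: x' = x̄ + K·y = [-94195/35761, -496187/107283]
step 1: P' = (I − K·H)·P̄ = [717642/35761 715348/35761; 715348/35761 2353100/107283]
step 2: x̄ = F·x = [213602/35761, -684577/35761]
step 2: P̄ = F·P·Fᵀ + Q = [749097/35761 -607404/35761; -607404/35761 18657088/35761]
step 2: y = z − H·x̄ = [969701/35761]
step 2: S = H·P̄·Hᵀ + R = [20692515/35761]
step 2: K = P̄·Hᵀ·S⁻¹ = [-452167/6897505; 19264492/20692515]
step 2: x' = x̄ + K·y = [28938063/6897505, 126259817/20692515]
step 2: P' = (I − K·H)·P̄ = [127332438/6897505 126428104/6897505; 126428104/6897505 417813296/20692515]

step 0: x' = [-138/157, 5/157], P' = [4206/157 4032/157; 4032/157 4168/157]
step 1: x' = [-94195/35761, -496187/107283], P' = [717642/35761 715348/35761; 715348/35761 2353100/107283]
step 2: x' = [28938063/6897505, 126259817/20692515], P' = [127332438/6897505 126428104/6897505; 126428104/6897505 417813296/20692515]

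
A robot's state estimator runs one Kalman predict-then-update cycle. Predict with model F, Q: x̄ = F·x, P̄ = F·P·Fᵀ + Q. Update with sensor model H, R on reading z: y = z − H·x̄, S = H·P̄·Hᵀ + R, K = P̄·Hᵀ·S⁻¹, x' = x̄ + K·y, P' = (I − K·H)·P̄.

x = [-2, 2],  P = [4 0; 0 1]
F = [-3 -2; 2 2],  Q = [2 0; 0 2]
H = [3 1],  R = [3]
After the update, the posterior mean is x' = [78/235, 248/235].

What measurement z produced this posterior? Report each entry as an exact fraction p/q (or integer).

x̄ = F·x = [2, 0]
P̄ = F·P·Fᵀ + Q = [42 -28; -28 22]
S = H·P̄·Hᵀ + R = [235]
K = P̄·Hᵀ·S⁻¹ = [98/235; -62/235]
x' − x̄ = [-392/235, 248/235] = K·y
y = (KᵀK)⁻¹·Kᵀ·(x' − x̄) = [-4]
z = y + H·x̄ = [-4] + [6] = [2]

z = [2]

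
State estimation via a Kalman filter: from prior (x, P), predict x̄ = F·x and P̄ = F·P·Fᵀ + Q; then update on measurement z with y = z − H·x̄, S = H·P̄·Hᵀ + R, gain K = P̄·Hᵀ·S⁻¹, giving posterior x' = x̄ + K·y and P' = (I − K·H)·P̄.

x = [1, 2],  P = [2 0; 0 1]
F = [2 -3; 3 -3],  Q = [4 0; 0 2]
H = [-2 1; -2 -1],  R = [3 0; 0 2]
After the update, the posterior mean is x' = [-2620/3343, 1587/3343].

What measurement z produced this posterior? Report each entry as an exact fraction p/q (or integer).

x̄ = F·x = [-4, -3]
P̄ = F·P·Fᵀ + Q = [21 21; 21 29]
S = H·P̄·Hᵀ + R = [32 55; 55 199]
K = P̄·Hᵀ·S⁻¹ = [-714/3343 -861/3343; 1318/3343 -1557/3343]
x' − x̄ = [10752/3343, 11616/3343] = K·y
y = (KᵀK)⁻¹·Kᵀ·(x' − x̄) = [-3, -10]
z = y + H·x̄ = [-3, -10] + [5, 11] = [2, 1]

z = [2, 1]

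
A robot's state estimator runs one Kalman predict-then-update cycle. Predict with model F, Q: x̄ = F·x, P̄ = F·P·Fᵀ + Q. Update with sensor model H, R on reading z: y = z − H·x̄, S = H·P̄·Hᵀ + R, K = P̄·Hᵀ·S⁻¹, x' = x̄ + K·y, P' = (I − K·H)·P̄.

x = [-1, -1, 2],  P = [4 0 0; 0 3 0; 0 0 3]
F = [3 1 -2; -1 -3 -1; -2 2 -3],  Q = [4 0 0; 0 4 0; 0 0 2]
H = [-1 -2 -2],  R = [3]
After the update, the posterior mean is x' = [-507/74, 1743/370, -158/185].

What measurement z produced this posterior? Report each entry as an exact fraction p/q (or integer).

z = [-1]

x̄ = F·x = [-8, 2, -6]
P̄ = F·P·Fᵀ + Q = [55 -15 0; -15 38 -1; 0 -1 57]
S = H·P̄·Hᵀ + R = [370]
K = P̄·Hᵀ·S⁻¹ = [-5/74; -59/370; -56/185]
x' − x̄ = [85/74, 1003/370, 952/185] = K·y
y = (KᵀK)⁻¹·Kᵀ·(x' − x̄) = [-17]
z = y + H·x̄ = [-17] + [16] = [-1]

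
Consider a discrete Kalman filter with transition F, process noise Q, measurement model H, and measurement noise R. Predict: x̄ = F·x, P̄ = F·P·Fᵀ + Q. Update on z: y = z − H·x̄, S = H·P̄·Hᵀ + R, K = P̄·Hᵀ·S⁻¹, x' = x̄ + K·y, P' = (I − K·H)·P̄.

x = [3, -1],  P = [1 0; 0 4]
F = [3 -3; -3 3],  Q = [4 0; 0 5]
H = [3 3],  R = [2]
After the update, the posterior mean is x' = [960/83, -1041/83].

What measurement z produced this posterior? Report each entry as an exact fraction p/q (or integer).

z = [-3]

x̄ = F·x = [12, -12]
P̄ = F·P·Fᵀ + Q = [49 -45; -45 50]
S = H·P̄·Hᵀ + R = [83]
K = P̄·Hᵀ·S⁻¹ = [12/83; 15/83]
x' − x̄ = [-36/83, -45/83] = K·y
y = (KᵀK)⁻¹·Kᵀ·(x' − x̄) = [-3]
z = y + H·x̄ = [-3] + [0] = [-3]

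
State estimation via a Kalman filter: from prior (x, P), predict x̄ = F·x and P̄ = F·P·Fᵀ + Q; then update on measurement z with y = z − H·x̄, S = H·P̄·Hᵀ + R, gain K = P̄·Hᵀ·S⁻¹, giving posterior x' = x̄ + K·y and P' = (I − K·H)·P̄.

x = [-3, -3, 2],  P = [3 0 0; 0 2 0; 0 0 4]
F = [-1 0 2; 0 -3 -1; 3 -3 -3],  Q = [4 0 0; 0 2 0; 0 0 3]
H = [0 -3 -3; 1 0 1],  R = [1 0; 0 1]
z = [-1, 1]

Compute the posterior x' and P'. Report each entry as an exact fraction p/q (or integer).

x̄ = F·x = [7, 7, -6]
P̄ = F·P·Fᵀ + Q = [23 -8 -33; -8 24 30; -33 30 84]
y = z − H·x̄ = [2, 0]
S = H·P̄·Hᵀ + R = [1513 -219; -219 42]
K = P̄·Hᵀ·S⁻¹ = [992/5195 11807/15585; -662/5195 -2192/15585; -213/1039 151/1039]
x' = x̄ + K·y = [38349/5195, 35041/5195, -6660/1039]
P' = (I − K·H)·P̄ = [110477/15585 97678/15585 -6578/1039; 97678/15585 100532/15585 -6658/1039; -6578/1039 -6658/1039 6729/1039]

x' = [38349/5195, 35041/5195, -6660/1039]
P' = [110477/15585 97678/15585 -6578/1039; 97678/15585 100532/15585 -6658/1039; -6578/1039 -6658/1039 6729/1039]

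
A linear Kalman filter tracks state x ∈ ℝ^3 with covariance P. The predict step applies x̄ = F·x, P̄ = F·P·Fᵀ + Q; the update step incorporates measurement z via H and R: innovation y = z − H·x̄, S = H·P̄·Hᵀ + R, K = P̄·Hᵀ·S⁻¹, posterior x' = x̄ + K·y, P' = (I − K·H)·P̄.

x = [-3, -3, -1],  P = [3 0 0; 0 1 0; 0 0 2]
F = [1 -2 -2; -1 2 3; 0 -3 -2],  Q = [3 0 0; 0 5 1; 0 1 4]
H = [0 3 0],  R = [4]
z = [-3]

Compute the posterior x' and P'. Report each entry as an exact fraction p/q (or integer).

x' = [515/274, -147/137, 2249/274]
P' = [1683/274 -38/137 929/274; -38/137 60/137 -34/137; 929/274 -34/137 3153/274]

x̄ = F·x = [5, -6, 11]
P̄ = F·P·Fᵀ + Q = [18 -19 14; -19 30 -17; 14 -17 21]
y = z − H·x̄ = [15]
S = H·P̄·Hᵀ + R = [274]
K = P̄·Hᵀ·S⁻¹ = [-57/274; 45/137; -51/274]
x' = x̄ + K·y = [515/274, -147/137, 2249/274]
P' = (I − K·H)·P̄ = [1683/274 -38/137 929/274; -38/137 60/137 -34/137; 929/274 -34/137 3153/274]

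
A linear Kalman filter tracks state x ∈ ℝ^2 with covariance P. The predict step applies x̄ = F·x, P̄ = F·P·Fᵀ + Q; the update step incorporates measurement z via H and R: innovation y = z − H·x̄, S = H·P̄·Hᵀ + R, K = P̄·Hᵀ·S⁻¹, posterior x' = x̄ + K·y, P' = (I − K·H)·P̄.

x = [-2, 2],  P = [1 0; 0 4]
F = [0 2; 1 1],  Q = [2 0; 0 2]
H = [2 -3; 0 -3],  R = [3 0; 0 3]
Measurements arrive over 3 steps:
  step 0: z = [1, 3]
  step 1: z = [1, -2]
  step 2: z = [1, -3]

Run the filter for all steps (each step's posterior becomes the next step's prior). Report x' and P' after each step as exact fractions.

step 0: x' = [-160/283, -772/849], P' = [390/283 132/283; 132/283 269/849]
step 1: x' = [95134/197453, 58931/197453], P' = [201894/197453 68514/197453; 68514/197453 54803/197453]
step 2: x' = [6837382/4446821, 3824633/4446821], P' = [4494174/4446821 1512034/4446821; 1512034/4446821 10944829/40021389]

step 0: x̄ = F·x = [4, 0]
step 0: P̄ = F·P·Fᵀ + Q = [18 8; 8 7]
step 0: y = z − H·x̄ = [-7, 3]
step 0: S = H·P̄·Hᵀ + R = [42 15; 15 66]
step 0: K = P̄·Hᵀ·S⁻¹ = [128/283 -132/283; -5/849 -269/849]
step 0: x' = x̄ + K·y = [-160/283, -772/849]
step 0: P' = (I − K·H)·P̄ = [390/283 132/283; 132/283 269/849]
step 1: x̄ = F·x = [-1544/849, -1252/849]
step 1: P̄ = F·P·Fᵀ + Q = [2774/849 1330/849; 1330/849 3929/849]
step 1: y = z − H·x̄ = [181/849, -1818/283]
step 1: S = H·P̄·Hᵀ + R = [33044/849 9127/283; 9127/283 12636/283]
step 1: K = P̄·Hᵀ·S⁻¹ = [66082/197453 -68514/197453; -9127/197453 -54803/197453]
step 1: x' = x̄ + K·y = [95134/197453, 58931/197453]
step 1: P' = (I − K·H)·P̄ = [201894/197453 68514/197453; 68514/197453 54803/197453]
step 2: x̄ = F·x = [117862/197453, 154065/197453]
step 2: P̄ = F·P·Fᵀ + Q = [614118/197453 246634/197453; 246634/197453 788631/197453]
step 2: y = z − H·x̄ = [423924/197453, -130164/197453]
step 2: S = H·P̄·Hᵀ + R = [7186902/197453 5617875/197453; 5617875/197453 7690038/197453]
step 2: K = P̄·Hᵀ·S⁻¹ = [1484082/4446821 -1512034/4446821; -1872625/40021389 -10944829/40021389]
step 2: x' = x̄ + K·y = [6837382/4446821, 3824633/4446821]
step 2: P' = (I − K·H)·P̄ = [4494174/4446821 1512034/4446821; 1512034/4446821 10944829/40021389]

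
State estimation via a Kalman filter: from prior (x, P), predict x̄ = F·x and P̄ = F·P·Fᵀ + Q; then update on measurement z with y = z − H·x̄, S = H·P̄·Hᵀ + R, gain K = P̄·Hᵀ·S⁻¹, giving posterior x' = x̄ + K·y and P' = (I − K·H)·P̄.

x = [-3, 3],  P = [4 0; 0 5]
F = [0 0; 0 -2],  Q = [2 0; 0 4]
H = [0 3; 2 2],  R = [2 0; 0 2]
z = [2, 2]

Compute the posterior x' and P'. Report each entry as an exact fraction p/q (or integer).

x̄ = F·x = [0, -6]
P̄ = F·P·Fᵀ + Q = [2 0; 0 24]
y = z − H·x̄ = [20, 14]
S = H·P̄·Hᵀ + R = [218 144; 144 106]
K = P̄·Hᵀ·S⁻¹ = [-144/593 218/593; 180/593 24/593]
x' = x̄ + K·y = [172/593, 378/593]
P' = (I − K·H)·P̄ = [314/593 -96/593; -96/593 120/593]

x' = [172/593, 378/593]
P' = [314/593 -96/593; -96/593 120/593]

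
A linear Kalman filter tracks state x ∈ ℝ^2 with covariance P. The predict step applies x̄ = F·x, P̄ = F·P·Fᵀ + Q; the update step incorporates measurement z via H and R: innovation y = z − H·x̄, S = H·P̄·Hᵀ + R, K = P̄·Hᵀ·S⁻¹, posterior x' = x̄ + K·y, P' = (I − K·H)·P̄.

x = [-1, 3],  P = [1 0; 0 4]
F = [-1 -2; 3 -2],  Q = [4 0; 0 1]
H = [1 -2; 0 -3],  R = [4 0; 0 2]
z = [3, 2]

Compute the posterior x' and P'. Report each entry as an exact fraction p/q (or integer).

x' = [4205/4483, -3492/4483]
P' = [16756/4483 1612/4483; 1612/4483 962/4483]

x̄ = F·x = [-5, -9]
P̄ = F·P·Fᵀ + Q = [21 13; 13 26]
y = z − H·x̄ = [-10, -25]
S = H·P̄·Hᵀ + R = [77 117; 117 236]
K = P̄·Hᵀ·S⁻¹ = [3383/4483 -2418/4483; -78/4483 -1443/4483]
x' = x̄ + K·y = [4205/4483, -3492/4483]
P' = (I − K·H)·P̄ = [16756/4483 1612/4483; 1612/4483 962/4483]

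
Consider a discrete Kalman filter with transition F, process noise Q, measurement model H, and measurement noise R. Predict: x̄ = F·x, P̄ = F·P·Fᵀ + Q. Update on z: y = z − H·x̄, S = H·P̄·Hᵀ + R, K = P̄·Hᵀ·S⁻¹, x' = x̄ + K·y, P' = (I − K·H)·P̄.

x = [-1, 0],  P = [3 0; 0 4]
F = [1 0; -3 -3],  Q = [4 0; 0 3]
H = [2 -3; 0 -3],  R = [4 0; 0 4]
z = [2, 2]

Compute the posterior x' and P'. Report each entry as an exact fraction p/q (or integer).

x̄ = F·x = [-1, 3]
P̄ = F·P·Fᵀ + Q = [7 -9; -9 66]
y = z − H·x̄ = [13, 11]
S = H·P̄·Hᵀ + R = [734 648; 648 598]
K = P̄·Hᵀ·S⁻¹ = [3511/9514 -3375/9514; -216/4757 -1341/4757]
x' = x̄ + K·y = [-498/4757, -3288/4757]
P' = (I − K·H)·P̄ = [6886/4757 2250/4757; 2250/4757 1788/4757]

x' = [-498/4757, -3288/4757]
P' = [6886/4757 2250/4757; 2250/4757 1788/4757]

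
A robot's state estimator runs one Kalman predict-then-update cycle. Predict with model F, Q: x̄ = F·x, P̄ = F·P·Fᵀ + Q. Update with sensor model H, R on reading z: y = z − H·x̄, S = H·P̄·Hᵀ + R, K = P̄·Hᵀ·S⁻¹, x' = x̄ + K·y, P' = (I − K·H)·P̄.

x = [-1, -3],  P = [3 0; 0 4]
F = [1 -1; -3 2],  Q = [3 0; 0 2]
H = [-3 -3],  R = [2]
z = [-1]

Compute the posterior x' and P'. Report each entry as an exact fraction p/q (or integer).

x̄ = F·x = [2, -3]
P̄ = F·P·Fᵀ + Q = [10 -17; -17 45]
y = z − H·x̄ = [-4]
S = H·P̄·Hᵀ + R = [191]
K = P̄·Hᵀ·S⁻¹ = [21/191; -84/191]
x' = x̄ + K·y = [298/191, -237/191]
P' = (I − K·H)·P̄ = [1469/191 -1483/191; -1483/191 1539/191]

x' = [298/191, -237/191]
P' = [1469/191 -1483/191; -1483/191 1539/191]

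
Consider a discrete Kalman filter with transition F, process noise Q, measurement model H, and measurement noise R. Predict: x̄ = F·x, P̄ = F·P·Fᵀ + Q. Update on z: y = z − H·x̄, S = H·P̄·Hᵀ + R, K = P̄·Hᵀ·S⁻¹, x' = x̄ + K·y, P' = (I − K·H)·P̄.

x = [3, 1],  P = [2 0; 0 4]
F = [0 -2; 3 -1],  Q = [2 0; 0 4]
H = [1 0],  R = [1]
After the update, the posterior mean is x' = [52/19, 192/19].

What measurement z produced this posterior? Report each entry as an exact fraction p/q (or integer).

z = [3]

x̄ = F·x = [-2, 8]
P̄ = F·P·Fᵀ + Q = [18 8; 8 26]
S = H·P̄·Hᵀ + R = [19]
K = P̄·Hᵀ·S⁻¹ = [18/19; 8/19]
x' − x̄ = [90/19, 40/19] = K·y
y = (KᵀK)⁻¹·Kᵀ·(x' − x̄) = [5]
z = y + H·x̄ = [5] + [-2] = [3]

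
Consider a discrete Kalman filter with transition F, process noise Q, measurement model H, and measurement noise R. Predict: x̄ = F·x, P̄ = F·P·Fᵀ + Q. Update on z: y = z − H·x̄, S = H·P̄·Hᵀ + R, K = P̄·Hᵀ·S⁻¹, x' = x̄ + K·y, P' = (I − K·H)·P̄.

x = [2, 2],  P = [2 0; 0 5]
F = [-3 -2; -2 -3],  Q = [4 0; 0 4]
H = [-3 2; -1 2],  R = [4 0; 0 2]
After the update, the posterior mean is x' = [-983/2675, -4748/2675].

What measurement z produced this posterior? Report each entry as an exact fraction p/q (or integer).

z = [-3, -3]

x̄ = F·x = [-10, -10]
P̄ = F·P·Fᵀ + Q = [42 42; 42 57]
S = H·P̄·Hᵀ + R = [106 18; 18 104]
K = P̄·Hᵀ·S⁻¹ = [-1281/2675 1302/2675; -636/2675 1962/2675]
x' − x̄ = [25767/2675, 22002/2675] = K·y
y = (KᵀK)⁻¹·Kᵀ·(x' − x̄) = [-13, 7]
z = y + H·x̄ = [-13, 7] + [10, -10] = [-3, -3]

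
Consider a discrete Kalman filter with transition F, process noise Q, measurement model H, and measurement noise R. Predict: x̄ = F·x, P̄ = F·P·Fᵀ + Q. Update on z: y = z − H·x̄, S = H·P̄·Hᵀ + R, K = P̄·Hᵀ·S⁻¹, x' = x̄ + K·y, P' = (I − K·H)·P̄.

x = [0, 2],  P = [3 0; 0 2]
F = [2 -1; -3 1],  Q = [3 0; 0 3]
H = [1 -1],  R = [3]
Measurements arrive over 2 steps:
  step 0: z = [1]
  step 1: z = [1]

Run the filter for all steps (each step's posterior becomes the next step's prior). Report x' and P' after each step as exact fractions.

step 0: x' = [1/92, -19/23], P' = [195/92 21/23; 21/23 60/23]
step 1: x' = [949/1661, -777/1661], P' = [3555/1661 1605/1661; 1605/1661 4362/1661]

step 0: x̄ = F·x = [-2, 2]
step 0: P̄ = F·P·Fᵀ + Q = [17 -20; -20 32]
step 0: y = z − H·x̄ = [5]
step 0: S = H·P̄·Hᵀ + R = [92]
step 0: K = P̄·Hᵀ·S⁻¹ = [37/92; -13/23]
step 0: x' = x̄ + K·y = [1/92, -19/23]
step 0: P' = (I − K·H)·P̄ = [195/92 21/23; 21/23 60/23]
step 1: x̄ = F·x = [39/46, -79/92]
step 1: P̄ = F·P·Fᵀ + Q = [240/23 -495/46; -495/46 1767/92]
step 1: y = z − H·x̄ = [-65/92]
step 1: S = H·P̄·Hᵀ + R = [4983/92]
step 1: K = P̄·Hᵀ·S⁻¹ = [650/1661; -919/1661]
step 1: x' = x̄ + K·y = [949/1661, -777/1661]
step 1: P' = (I − K·H)·P̄ = [3555/1661 1605/1661; 1605/1661 4362/1661]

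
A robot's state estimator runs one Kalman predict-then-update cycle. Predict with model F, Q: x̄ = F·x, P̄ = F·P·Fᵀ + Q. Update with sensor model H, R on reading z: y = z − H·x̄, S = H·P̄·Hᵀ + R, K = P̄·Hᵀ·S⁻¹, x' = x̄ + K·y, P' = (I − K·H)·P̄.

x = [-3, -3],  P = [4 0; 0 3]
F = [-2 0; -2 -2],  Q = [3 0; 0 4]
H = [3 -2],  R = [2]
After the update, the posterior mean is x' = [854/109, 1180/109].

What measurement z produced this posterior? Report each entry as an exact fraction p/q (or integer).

z = [2]

x̄ = F·x = [6, 12]
P̄ = F·P·Fᵀ + Q = [19 16; 16 32]
S = H·P̄·Hᵀ + R = [109]
K = P̄·Hᵀ·S⁻¹ = [25/109; -16/109]
x' − x̄ = [200/109, -128/109] = K·y
y = (KᵀK)⁻¹·Kᵀ·(x' − x̄) = [8]
z = y + H·x̄ = [8] + [-6] = [2]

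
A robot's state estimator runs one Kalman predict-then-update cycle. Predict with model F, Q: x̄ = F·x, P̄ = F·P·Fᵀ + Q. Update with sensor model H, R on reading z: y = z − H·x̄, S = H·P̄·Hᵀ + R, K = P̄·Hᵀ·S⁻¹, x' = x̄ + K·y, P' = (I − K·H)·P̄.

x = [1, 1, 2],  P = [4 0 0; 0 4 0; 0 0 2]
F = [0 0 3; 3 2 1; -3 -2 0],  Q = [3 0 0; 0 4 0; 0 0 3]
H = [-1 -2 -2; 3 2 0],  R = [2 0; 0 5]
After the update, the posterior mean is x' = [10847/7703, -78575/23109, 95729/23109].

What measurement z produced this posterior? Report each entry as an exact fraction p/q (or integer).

x̄ = F·x = [6, 7, -5]
P̄ = F·P·Fᵀ + Q = [21 6 0; 6 58 -52; 0 -52 55]
S = H·P̄·Hᵀ + R = [83 -135; -135 498]
K = P̄·Hᵀ·S⁻¹ = [-2103/7703 590/7703; 3042/7703 8692/23109; -5676/7703 -9442/23109]
x' − x̄ = [-35371/7703, -240338/23109, 211274/23109] = K·y
y = (KᵀK)⁻¹·Kᵀ·(x' − x̄) = [7, -35]
z = y + H·x̄ = [7, -35] + [-10, 32] = [-3, -3]

z = [-3, -3]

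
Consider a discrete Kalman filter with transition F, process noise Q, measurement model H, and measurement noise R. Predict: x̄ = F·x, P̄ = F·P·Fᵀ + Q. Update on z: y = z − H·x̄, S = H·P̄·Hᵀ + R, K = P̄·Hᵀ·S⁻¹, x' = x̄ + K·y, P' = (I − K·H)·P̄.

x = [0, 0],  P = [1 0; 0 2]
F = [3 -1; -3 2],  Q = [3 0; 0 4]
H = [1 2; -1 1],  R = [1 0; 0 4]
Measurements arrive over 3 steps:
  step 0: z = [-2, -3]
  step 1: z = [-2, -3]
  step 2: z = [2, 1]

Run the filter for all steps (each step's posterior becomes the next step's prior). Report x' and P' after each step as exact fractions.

step 0: x̄ = F·x = [0, 0]
step 0: P̄ = F·P·Fᵀ + Q = [14 -13; -13 21]
step 0: y = z − H·x̄ = [-2, -3]
step 0: S = H·P̄·Hᵀ + R = [47 41; 41 65]
step 0: K = P̄·Hᵀ·S⁻¹ = [109/458 -259/458; 491/1374 409/1374]
step 0: x' = x̄ + K·y = [559/458, -2209/1374]
step 0: P' = (I − K·H)·P̄ = [727/458 -309/458; -309/458 709/1374]
step 1: x̄ = F·x = [3620/687, -9449/1374]
step 1: P̄ = F·P·Fᵀ + Q = [15011/687 -14695/687; -14695/687 39085/1374]
step 1: y = z − H·x̄ = [1485/229, 4189/458]
step 1: S = H·P̄·Hᵀ + R = [11696/229 12923/229; 12923/229 44461/458]
step 1: K = P̄·Hᵀ·S⁻¹ = [5667/24614 -7129/12307; 290395/812262 124090/406131]
step 1: x' = x̄ + K·y = [54059/36921, -238812/135377]
step 1: P' = (I − K·H)·P̄ = [119731/73842 -51365/73842; -51365/73842 427705/812262]
step 2: x̄ = F·x = [833461/135377, -1072273/135377]
step 2: P̄ = F·P·Fᵀ + Q = [9053975/406131 -8896957/406131; -8896957/406131 23593417/812262]
step 2: y = z − H·x̄ = [1581839/135377, 2041111/135377]
step 2: S = H·P̄·Hᵀ + R = [7019704/135377 7812133/135377; 7812133/135377 26846081/270754]
step 2: K = P̄·Hᵀ·S⁻¹ = [112862663/490428198 -142152811/245214099; 175359727/490428198 74982472/245214099]
step 2: x' = x̄ + K·y = [51589309/490428198, 425574779/490428198]
step 2: P' = (I − K·H)·P̄ = [795769213/490428198 -341453275/490428198; -341453275/490428198 258406501/490428198]

step 0: x' = [559/458, -2209/1374], P' = [727/458 -309/458; -309/458 709/1374]
step 1: x' = [54059/36921, -238812/135377], P' = [119731/73842 -51365/73842; -51365/73842 427705/812262]
step 2: x' = [51589309/490428198, 425574779/490428198], P' = [795769213/490428198 -341453275/490428198; -341453275/490428198 258406501/490428198]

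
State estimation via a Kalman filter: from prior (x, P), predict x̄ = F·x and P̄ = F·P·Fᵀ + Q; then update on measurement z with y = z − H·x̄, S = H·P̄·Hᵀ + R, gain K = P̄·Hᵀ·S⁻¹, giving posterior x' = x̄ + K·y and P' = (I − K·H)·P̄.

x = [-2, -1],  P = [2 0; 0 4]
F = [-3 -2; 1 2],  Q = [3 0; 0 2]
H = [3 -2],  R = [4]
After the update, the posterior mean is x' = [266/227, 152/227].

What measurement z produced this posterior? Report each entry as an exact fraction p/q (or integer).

x̄ = F·x = [8, -4]
P̄ = F·P·Fᵀ + Q = [37 -22; -22 20]
S = H·P̄·Hᵀ + R = [681]
K = P̄·Hᵀ·S⁻¹ = [155/681; -106/681]
x' − x̄ = [-1550/227, 1060/227] = K·y
y = (KᵀK)⁻¹·Kᵀ·(x' − x̄) = [-30]
z = y + H·x̄ = [-30] + [32] = [2]

z = [2]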